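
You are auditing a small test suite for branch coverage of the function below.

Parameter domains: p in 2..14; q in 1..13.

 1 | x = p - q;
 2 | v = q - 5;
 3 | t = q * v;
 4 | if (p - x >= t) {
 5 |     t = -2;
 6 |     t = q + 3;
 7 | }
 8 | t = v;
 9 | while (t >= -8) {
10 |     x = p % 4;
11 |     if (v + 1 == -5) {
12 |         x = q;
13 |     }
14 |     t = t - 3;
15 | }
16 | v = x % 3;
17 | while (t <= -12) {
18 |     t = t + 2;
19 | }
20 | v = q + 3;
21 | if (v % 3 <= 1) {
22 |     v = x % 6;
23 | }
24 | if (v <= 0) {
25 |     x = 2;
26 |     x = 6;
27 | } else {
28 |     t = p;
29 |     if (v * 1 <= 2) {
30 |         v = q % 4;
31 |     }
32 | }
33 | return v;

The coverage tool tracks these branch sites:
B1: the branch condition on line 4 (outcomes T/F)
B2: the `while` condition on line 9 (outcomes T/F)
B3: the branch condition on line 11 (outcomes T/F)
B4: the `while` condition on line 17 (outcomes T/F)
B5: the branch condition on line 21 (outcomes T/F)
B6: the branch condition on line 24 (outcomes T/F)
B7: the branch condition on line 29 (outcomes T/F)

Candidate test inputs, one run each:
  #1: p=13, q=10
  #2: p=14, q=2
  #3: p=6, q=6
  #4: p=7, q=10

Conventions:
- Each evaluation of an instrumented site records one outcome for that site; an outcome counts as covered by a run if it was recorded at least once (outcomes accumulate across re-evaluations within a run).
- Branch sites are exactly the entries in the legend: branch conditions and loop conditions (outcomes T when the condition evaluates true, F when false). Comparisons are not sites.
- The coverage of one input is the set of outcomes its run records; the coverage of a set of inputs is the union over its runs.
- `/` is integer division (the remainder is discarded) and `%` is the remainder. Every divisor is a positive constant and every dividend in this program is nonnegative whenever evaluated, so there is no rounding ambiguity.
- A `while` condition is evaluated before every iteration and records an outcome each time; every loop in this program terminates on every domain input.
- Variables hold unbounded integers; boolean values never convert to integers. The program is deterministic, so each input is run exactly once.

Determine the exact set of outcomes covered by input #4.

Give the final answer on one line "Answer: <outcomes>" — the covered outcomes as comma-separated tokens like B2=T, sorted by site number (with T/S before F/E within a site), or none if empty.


Simulating input #4 (p=7, q=10) step by step:
  B1->F, B2->T, B3->F, B2->T, B3->F, B2->T, B3->F, B2->T, B3->F, B2->T
  B3->F, B2->F, B4->F, B5->T, B6->F, B7->F
as a set, this run covers: B1=F, B2=T, B2=F, B3=F, B4=F, B5=T, B6=F, B7=F
Answer: B1=F, B2=T, B2=F, B3=F, B4=F, B5=T, B6=F, B7=F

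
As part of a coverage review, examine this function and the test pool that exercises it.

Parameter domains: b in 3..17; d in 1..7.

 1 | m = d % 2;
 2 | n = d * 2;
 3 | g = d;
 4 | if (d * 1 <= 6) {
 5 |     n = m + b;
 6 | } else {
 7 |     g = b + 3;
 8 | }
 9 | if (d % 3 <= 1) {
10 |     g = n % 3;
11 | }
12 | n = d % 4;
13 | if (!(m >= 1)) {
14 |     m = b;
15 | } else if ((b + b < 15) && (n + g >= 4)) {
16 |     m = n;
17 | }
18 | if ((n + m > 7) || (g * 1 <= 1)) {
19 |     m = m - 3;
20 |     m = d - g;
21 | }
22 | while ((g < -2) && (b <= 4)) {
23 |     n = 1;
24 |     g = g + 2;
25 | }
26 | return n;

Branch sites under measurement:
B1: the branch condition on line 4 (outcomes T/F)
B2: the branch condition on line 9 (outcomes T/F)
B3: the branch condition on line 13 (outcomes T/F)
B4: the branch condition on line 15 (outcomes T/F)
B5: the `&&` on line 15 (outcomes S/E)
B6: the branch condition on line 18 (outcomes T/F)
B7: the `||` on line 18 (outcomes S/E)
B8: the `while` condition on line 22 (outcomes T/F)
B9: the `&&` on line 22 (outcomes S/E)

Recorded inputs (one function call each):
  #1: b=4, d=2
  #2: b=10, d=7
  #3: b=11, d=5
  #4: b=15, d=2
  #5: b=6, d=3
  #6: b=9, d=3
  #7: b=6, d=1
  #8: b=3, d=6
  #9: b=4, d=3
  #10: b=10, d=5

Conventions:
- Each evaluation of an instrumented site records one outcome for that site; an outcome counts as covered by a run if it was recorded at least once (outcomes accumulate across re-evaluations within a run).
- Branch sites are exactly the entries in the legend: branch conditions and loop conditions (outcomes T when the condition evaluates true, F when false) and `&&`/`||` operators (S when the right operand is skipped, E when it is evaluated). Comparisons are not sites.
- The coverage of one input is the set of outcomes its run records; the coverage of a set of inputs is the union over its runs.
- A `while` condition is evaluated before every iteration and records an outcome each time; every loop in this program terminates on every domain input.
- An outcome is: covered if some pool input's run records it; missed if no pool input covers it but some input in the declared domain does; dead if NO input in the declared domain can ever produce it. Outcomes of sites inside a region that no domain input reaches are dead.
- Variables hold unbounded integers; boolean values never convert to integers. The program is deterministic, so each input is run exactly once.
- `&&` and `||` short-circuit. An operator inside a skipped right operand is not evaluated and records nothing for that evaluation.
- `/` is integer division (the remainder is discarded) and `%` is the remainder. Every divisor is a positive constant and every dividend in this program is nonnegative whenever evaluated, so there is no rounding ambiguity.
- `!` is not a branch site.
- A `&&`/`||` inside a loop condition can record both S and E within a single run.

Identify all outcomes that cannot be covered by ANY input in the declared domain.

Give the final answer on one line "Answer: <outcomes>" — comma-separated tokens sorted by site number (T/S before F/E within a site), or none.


exhaustive pass over the 105-input domain:
  B8=T: zero occurrences over every domain input -> dead
  B9=E: zero occurrences over every domain input -> dead
  reachable outcomes have witnesses, e.g. B1=T (e.g. b=3, d=1), B1=F (e.g. b=3, d=7), B2=T (e.g. b=3, d=1), B2=F (e.g. b=3, d=2)
Answer: B8=T, B9=E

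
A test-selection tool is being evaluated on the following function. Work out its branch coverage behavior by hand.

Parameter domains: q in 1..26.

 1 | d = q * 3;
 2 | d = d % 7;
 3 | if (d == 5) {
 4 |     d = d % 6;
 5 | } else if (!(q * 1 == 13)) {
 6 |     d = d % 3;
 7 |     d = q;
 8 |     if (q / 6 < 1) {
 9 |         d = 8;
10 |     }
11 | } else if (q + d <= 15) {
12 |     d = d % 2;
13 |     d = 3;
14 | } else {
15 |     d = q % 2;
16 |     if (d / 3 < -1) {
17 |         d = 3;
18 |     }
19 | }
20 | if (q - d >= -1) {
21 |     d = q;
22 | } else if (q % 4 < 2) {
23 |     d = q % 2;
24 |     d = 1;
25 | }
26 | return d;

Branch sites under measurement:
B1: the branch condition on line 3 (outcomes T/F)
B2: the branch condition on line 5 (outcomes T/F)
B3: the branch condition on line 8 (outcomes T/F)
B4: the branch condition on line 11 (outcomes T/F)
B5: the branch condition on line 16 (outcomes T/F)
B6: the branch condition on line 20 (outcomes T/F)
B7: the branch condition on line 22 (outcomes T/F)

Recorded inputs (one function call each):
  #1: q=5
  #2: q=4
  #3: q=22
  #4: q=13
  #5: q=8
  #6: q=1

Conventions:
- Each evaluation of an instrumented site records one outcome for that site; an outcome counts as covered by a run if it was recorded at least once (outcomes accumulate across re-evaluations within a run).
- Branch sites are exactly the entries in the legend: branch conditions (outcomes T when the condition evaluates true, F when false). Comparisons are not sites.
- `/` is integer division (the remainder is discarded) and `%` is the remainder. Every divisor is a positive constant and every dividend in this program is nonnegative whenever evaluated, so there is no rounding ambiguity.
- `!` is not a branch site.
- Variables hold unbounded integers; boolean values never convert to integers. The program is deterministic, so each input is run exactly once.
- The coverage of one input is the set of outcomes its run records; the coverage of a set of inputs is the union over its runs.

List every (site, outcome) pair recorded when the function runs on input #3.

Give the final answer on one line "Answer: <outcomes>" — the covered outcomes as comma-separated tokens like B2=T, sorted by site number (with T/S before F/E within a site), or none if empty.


Running input #3 (q=22), event by event:
  B1->F, B2->T, B3->F, B6->T
distinct outcomes covered: B1=F, B2=T, B3=F, B6=T
Answer: B1=F, B2=T, B3=F, B6=T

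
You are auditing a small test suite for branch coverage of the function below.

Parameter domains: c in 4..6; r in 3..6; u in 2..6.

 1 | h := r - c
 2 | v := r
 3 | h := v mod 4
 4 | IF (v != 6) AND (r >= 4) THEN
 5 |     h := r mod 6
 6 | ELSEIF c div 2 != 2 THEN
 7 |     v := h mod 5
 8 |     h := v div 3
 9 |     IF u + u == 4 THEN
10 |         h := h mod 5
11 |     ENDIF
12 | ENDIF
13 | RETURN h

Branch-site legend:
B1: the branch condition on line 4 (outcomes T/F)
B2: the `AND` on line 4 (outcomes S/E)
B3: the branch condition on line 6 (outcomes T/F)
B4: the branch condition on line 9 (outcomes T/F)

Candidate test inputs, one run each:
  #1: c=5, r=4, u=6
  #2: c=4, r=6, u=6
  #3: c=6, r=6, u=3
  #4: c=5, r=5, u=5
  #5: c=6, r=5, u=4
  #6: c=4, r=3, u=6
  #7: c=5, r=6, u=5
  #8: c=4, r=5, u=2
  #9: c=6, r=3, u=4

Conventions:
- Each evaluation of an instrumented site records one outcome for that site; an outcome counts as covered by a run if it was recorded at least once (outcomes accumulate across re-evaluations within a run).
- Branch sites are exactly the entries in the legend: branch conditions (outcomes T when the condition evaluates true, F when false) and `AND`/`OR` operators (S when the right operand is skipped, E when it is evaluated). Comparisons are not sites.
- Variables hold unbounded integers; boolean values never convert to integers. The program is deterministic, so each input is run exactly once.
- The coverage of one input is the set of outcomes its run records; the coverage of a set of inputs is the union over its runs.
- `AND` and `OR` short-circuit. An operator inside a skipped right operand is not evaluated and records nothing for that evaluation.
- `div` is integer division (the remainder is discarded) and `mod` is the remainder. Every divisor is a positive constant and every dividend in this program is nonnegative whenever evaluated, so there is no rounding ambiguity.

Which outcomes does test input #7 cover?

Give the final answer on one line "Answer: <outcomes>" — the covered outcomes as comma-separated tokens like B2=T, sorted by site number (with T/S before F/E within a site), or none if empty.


Running input #7 (c=5, r=6, u=5), event by event:
  B2->S, B1->F, B3->F
as a set, this run covers: B1=F, B2=S, B3=F
Answer: B1=F, B2=S, B3=F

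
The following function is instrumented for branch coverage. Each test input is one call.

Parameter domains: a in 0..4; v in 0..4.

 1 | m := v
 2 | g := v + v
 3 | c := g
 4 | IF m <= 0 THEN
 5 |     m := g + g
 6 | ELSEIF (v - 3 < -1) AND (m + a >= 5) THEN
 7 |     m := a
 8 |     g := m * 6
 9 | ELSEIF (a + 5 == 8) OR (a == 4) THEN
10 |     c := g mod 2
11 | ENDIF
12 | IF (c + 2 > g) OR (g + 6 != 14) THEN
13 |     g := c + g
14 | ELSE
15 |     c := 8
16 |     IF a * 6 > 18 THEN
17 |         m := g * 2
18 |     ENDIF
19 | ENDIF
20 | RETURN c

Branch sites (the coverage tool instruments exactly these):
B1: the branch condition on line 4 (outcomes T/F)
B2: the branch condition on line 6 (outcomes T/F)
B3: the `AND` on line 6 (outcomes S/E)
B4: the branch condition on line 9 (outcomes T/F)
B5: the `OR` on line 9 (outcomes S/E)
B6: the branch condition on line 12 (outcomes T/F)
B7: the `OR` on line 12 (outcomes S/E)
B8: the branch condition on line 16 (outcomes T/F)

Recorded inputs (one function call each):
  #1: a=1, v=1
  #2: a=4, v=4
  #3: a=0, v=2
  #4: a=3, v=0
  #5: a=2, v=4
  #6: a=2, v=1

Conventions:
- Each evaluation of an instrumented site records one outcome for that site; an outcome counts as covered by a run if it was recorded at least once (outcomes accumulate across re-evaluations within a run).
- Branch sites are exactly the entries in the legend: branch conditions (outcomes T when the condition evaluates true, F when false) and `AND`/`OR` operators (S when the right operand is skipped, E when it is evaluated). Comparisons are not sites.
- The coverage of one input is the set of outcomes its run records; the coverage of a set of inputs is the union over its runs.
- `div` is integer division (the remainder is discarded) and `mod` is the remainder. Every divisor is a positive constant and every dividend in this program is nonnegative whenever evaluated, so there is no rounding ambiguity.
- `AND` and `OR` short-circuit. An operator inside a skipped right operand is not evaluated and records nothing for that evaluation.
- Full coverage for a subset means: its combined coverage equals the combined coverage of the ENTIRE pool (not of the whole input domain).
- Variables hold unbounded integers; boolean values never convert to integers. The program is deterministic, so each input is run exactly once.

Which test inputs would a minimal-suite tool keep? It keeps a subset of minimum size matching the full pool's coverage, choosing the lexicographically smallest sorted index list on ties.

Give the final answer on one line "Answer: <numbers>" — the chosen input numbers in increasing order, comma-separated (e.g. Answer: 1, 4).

run #1 (a=1, v=1) runs B1->F, B3->E, B2->F, B5->E, B4->F, B7->S, B6->T; records B1=F, B2=F, B3=E, B4=F, B5=E, B6=T, B7=S
run #2 (a=4, v=4) runs B1->F, B3->S, B2->F, B5->E, B4->T, B7->E, B6->F, B8->T; records B1=F, B2=F, B3=S, B4=T, B5=E, B6=F, B7=E, B8=T
run #3 (a=0, v=2) runs B1->F, B3->S, B2->F, B5->E, B4->F, B7->S, B6->T; records B1=F, B2=F, B3=S, B4=F, B5=E, B6=T, B7=S
run #4 (a=3, v=0) runs B1->T, B7->S, B6->T; records B1=T, B6=T, B7=S
run #5 (a=2, v=4) runs B1->F, B3->S, B2->F, B5->E, B4->F, B7->S, B6->T; records B1=F, B2=F, B3=S, B4=F, B5=E, B6=T, B7=S
run #6 (a=2, v=1) runs B1->F, B3->E, B2->F, B5->E, B4->F, B7->S, B6->T; records B1=F, B2=F, B3=E, B4=F, B5=E, B6=T, B7=S
together the pool reaches 13 outcomes: B1=T, B1=F, B2=F, B3=S, B3=E, B4=T, B4=F, B5=E, B6=T, B6=F, B7=S, B7=E, B8=T
every size-1 subset falls short of the 13 outcomes (best: 8/13)
every size-2 subset falls short of the 13 outcomes (best: 12/13)
inputs {1, 2, 4} (size 3) cover everything; no size-3 subset with a lexicographically smaller index list covers all 13

Answer: 1, 2, 4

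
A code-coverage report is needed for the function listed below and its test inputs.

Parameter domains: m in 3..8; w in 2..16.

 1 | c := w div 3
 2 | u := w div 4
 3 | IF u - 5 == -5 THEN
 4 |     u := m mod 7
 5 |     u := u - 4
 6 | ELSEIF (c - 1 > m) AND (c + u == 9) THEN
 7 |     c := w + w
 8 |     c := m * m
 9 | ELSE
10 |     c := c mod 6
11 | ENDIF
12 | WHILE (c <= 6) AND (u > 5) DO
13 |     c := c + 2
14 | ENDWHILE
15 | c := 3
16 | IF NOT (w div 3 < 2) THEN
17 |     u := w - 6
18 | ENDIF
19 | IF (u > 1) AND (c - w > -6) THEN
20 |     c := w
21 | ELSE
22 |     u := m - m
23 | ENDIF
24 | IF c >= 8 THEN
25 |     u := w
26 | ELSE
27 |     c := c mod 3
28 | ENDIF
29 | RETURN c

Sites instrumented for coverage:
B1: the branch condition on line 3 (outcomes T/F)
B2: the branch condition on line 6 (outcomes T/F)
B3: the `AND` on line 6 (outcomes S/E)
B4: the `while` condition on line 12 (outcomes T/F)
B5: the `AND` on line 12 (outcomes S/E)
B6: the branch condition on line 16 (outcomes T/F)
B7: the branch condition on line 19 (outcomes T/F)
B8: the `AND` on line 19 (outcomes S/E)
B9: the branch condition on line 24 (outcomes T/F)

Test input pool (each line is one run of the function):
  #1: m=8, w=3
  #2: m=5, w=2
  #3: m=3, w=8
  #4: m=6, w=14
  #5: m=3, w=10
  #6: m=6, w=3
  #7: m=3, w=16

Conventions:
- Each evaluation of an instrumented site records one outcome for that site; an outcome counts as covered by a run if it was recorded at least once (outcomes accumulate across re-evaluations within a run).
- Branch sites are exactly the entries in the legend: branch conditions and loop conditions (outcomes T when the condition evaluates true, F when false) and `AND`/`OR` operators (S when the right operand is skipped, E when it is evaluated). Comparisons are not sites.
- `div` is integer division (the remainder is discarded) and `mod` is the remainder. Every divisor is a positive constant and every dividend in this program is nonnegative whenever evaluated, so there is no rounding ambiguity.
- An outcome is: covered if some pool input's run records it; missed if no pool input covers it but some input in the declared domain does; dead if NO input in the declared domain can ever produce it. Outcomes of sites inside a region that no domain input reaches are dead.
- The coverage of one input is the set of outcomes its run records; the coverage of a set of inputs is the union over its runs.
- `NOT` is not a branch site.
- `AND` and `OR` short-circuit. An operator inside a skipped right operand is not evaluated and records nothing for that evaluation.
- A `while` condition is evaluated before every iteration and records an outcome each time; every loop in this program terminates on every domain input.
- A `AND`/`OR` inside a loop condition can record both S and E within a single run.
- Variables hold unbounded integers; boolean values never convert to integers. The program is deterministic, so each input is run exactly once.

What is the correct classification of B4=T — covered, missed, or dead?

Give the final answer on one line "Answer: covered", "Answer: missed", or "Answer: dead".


no pool input records B4=T
checking all 90 inputs in the declared domain: B4=T is never recorded -> dead
Answer: dead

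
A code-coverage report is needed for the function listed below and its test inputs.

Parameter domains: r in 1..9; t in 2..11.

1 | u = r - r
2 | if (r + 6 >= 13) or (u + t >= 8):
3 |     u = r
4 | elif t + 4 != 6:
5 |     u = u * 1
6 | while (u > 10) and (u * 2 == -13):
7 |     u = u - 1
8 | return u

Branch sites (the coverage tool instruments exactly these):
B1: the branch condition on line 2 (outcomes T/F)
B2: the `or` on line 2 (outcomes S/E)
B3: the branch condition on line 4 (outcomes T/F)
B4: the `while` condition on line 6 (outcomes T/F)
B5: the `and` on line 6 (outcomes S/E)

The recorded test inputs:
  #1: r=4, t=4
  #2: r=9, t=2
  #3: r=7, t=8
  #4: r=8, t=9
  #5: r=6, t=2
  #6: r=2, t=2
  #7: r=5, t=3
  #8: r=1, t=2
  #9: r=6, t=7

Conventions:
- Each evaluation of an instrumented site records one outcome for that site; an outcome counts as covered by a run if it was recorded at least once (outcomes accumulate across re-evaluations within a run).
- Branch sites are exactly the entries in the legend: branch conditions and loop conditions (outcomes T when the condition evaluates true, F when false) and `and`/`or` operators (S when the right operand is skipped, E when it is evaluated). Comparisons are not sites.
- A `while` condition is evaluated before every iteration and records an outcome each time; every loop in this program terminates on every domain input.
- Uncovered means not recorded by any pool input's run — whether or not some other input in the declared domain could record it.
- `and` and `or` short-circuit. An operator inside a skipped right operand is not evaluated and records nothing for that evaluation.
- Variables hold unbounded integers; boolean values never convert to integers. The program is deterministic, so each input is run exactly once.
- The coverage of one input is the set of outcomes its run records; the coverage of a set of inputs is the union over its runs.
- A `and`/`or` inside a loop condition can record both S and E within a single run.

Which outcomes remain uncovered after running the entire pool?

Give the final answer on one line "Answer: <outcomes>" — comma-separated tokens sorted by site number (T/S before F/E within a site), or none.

#1 (r=4, t=4) -> covered: B1=F, B2=E, B3=T, B4=F, B5=S
#2 (r=9, t=2) -> covered: B1=T, B2=S, B4=F, B5=S
#3 (r=7, t=8) -> covered: B1=T, B2=S, B4=F, B5=S
#4 (r=8, t=9) -> covered: B1=T, B2=S, B4=F, B5=S
#5 (r=6, t=2) -> covered: B1=F, B2=E, B3=F, B4=F, B5=S
#6 (r=2, t=2) -> covered: B1=F, B2=E, B3=F, B4=F, B5=S
#7 (r=5, t=3) -> covered: B1=F, B2=E, B3=T, B4=F, B5=S
#8 (r=1, t=2) -> covered: B1=F, B2=E, B3=F, B4=F, B5=S
#9 (r=6, t=7) -> covered: B1=F, B2=E, B3=T, B4=F, B5=S
union over the pool: B1=T, B1=F, B2=S, B2=E, B3=T, B3=F, B4=F, B5=S
uncovered (2 of 10): B4=T, B5=E

Answer: B4=T, B5=E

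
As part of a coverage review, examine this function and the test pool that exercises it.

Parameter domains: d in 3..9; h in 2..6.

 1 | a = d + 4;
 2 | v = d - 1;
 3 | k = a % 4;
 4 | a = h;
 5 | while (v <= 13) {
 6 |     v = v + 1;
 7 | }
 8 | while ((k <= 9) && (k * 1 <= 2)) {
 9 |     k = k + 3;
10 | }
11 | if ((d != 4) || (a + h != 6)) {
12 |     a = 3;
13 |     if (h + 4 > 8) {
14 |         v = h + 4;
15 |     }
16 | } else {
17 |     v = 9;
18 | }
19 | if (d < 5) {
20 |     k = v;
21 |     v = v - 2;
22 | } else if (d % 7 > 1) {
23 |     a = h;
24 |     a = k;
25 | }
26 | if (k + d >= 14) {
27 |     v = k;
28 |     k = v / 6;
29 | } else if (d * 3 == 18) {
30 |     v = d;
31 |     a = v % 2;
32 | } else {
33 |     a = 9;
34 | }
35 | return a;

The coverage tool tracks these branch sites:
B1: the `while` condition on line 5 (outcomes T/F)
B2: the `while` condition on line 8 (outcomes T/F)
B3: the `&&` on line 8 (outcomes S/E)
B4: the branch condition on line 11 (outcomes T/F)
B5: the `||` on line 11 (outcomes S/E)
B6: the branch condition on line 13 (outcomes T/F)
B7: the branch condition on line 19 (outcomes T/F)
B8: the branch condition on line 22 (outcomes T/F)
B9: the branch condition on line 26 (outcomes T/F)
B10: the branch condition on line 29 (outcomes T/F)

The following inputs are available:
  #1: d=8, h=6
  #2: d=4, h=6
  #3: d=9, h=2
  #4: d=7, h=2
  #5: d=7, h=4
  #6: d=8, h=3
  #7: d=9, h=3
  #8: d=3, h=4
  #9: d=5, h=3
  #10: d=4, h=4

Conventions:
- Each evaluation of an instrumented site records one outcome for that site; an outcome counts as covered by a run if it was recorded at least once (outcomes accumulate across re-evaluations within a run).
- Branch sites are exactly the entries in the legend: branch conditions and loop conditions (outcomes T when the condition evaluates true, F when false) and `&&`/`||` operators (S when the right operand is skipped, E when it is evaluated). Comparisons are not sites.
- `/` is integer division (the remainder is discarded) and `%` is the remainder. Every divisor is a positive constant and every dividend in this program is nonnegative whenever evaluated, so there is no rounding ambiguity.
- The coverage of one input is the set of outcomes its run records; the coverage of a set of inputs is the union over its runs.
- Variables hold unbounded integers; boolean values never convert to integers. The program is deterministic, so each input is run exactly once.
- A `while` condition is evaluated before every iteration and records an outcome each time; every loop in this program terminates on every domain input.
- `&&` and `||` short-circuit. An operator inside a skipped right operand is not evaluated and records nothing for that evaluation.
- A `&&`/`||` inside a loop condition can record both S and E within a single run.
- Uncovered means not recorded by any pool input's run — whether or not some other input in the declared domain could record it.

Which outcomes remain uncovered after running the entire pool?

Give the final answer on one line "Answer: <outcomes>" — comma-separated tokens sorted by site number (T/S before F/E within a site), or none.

run #1 (d=8, h=6) records B1=T, B1=F, B2=T, B2=F, B3=E, B4=T, B5=S, B6=T, B7=F, B8=F, B9=F, B10=F
run #2 (d=4, h=6) records B1=T, B1=F, B2=T, B2=F, B3=E, B4=T, B5=E, B6=T, B7=T, B9=T
run #3 (d=9, h=2) records B1=T, B1=F, B2=T, B2=F, B3=E, B4=T, B5=S, B6=F, B7=F, B8=T, B9=F, B10=F
run #4 (d=7, h=2) records B1=T, B1=F, B2=F, B3=E, B4=T, B5=S, B6=F, B7=F, B8=F, B9=F, B10=F
run #5 (d=7, h=4) records B1=T, B1=F, B2=F, B3=E, B4=T, B5=S, B6=F, B7=F, B8=F, B9=F, B10=F
run #6 (d=8, h=3) records B1=T, B1=F, B2=T, B2=F, B3=E, B4=T, B5=S, B6=F, B7=F, B8=F, B9=F, B10=F
run #7 (d=9, h=3) records B1=T, B1=F, B2=T, B2=F, B3=E, B4=T, B5=S, B6=F, B7=F, B8=T, B9=F, B10=F
run #8 (d=3, h=4) records B1=T, B1=F, B2=F, B3=E, B4=T, B5=S, B6=F, B7=T, B9=T
run #9 (d=5, h=3) records B1=T, B1=F, B2=T, B2=F, B3=E, B4=T, B5=S, B6=F, B7=F, B8=T, B9=F, B10=F
run #10 (d=4, h=4) records B1=T, B1=F, B2=T, B2=F, B3=E, B4=T, B5=E, B6=F, B7=T, B9=T
union over the pool: B1=T, B1=F, B2=T, B2=F, B3=E, B4=T, B5=S, B5=E, B6=T, B6=F, B7=T, B7=F, B8=T, B8=F, B9=T, B9=F, B10=F
uncovered (3 of 20): B3=S, B4=F, B10=T

Answer: B3=S, B4=F, B10=T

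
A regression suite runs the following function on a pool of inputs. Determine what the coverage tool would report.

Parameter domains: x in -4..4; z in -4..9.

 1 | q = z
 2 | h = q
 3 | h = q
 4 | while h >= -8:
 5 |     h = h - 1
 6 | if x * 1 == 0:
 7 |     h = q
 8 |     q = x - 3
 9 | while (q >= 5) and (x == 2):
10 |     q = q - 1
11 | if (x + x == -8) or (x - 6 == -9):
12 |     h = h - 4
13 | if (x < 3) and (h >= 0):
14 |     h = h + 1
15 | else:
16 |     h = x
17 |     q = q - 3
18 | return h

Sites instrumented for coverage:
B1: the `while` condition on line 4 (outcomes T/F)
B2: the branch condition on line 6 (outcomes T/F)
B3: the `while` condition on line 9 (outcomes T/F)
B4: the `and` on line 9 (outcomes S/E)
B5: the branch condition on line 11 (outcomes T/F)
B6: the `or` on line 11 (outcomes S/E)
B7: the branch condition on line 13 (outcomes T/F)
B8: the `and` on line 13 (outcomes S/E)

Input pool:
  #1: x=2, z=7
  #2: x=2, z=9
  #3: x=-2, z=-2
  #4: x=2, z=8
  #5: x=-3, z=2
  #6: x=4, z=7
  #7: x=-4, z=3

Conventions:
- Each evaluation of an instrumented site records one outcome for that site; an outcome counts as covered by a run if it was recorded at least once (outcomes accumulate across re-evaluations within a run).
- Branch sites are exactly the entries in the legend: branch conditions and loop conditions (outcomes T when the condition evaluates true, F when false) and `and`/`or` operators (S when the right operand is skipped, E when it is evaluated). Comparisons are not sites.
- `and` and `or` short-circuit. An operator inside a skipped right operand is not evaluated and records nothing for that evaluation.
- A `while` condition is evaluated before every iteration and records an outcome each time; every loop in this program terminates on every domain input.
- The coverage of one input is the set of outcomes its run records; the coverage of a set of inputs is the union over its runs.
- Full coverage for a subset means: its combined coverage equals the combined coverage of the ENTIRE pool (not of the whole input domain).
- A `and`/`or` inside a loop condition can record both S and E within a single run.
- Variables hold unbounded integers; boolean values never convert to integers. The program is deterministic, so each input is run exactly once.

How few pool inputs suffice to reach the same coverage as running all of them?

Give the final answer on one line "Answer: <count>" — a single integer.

input #1, x=2, z=7: outcomes B1=T, B1=F, B2=F, B3=T, B3=F, B4=S, B4=E, B5=F, B6=E, B7=F, B8=E
input #2, x=2, z=9: outcomes B1=T, B1=F, B2=F, B3=T, B3=F, B4=S, B4=E, B5=F, B6=E, B7=F, B8=E
input #3, x=-2, z=-2: outcomes B1=T, B1=F, B2=F, B3=F, B4=S, B5=F, B6=E, B7=F, B8=E
input #4, x=2, z=8: outcomes B1=T, B1=F, B2=F, B3=T, B3=F, B4=S, B4=E, B5=F, B6=E, B7=F, B8=E
input #5, x=-3, z=2: outcomes B1=T, B1=F, B2=F, B3=F, B4=S, B5=T, B6=E, B7=F, B8=E
input #6, x=4, z=7: outcomes B1=T, B1=F, B2=F, B3=F, B4=E, B5=F, B6=E, B7=F, B8=S
input #7, x=-4, z=3: outcomes B1=T, B1=F, B2=F, B3=F, B4=S, B5=T, B6=S, B7=F, B8=E
together the pool reaches 14 outcomes: B1=T, B1=F, B2=F, B3=T, B3=F, B4=S, B4=E, B5=T, B5=F, B6=S, B6=E, B7=F, B8=S, B8=E
every size-1 subset falls short of the 14 outcomes (best: 11/14)
every size-2 subset falls short of the 14 outcomes (best: 13/14)
at size 3, {1, 6, 7} reaches all 14 outcomes; every lexicographically earlier size-3 subset fails

Answer: 3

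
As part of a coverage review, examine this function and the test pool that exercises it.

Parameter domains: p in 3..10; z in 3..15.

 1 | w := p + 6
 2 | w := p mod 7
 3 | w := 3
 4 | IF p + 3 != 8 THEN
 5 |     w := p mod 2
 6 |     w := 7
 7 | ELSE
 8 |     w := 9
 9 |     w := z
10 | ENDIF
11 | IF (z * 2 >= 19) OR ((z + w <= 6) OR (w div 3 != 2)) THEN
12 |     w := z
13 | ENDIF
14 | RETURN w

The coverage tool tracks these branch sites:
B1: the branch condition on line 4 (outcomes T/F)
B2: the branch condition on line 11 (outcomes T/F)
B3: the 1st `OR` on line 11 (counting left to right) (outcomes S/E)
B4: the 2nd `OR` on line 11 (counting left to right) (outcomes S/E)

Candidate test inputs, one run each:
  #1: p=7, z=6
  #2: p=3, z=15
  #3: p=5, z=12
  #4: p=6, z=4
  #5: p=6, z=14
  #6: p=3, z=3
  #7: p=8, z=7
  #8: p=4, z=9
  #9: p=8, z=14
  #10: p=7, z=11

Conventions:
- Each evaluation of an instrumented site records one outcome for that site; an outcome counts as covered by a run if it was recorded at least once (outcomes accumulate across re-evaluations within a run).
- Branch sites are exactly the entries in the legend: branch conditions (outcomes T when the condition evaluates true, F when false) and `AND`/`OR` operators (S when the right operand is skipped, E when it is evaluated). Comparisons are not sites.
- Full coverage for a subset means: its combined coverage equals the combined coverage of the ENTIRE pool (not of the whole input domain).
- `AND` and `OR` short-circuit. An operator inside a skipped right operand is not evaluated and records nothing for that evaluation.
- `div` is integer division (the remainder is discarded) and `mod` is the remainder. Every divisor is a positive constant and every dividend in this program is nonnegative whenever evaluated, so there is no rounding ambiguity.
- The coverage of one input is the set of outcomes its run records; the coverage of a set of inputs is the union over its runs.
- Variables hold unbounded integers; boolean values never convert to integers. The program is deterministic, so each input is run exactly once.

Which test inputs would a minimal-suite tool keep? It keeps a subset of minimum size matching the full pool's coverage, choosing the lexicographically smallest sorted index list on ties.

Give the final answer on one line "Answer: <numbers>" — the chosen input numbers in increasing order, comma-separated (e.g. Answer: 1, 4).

input #1 (p=7, z=6): events B1->T, B3->E, B4->E, B2->F; covers B1=T, B2=F, B3=E, B4=E
input #2 (p=3, z=15): events B1->T, B3->S, B2->T; covers B1=T, B2=T, B3=S
input #3 (p=5, z=12): events B1->F, B3->S, B2->T; covers B1=F, B2=T, B3=S
input #4 (p=6, z=4): events B1->T, B3->E, B4->E, B2->F; covers B1=T, B2=F, B3=E, B4=E
input #5 (p=6, z=14): events B1->T, B3->S, B2->T; covers B1=T, B2=T, B3=S
input #6 (p=3, z=3): events B1->T, B3->E, B4->E, B2->F; covers B1=T, B2=F, B3=E, B4=E
input #7 (p=8, z=7): events B1->T, B3->E, B4->E, B2->F; covers B1=T, B2=F, B3=E, B4=E
input #8 (p=4, z=9): events B1->T, B3->E, B4->E, B2->F; covers B1=T, B2=F, B3=E, B4=E
input #9 (p=8, z=14): events B1->T, B3->S, B2->T; covers B1=T, B2=T, B3=S
input #10 (p=7, z=11): events B1->T, B3->S, B2->T; covers B1=T, B2=T, B3=S
together the pool reaches 7 outcomes: B1=T, B1=F, B2=T, B2=F, B3=S, B3=E, B4=E
size 1 is not enough: best union over all size-1 subsets is 4/7
at size 2, {1, 3} reaches all 7 outcomes; every lexicographically earlier size-2 subset fails

Answer: 1, 3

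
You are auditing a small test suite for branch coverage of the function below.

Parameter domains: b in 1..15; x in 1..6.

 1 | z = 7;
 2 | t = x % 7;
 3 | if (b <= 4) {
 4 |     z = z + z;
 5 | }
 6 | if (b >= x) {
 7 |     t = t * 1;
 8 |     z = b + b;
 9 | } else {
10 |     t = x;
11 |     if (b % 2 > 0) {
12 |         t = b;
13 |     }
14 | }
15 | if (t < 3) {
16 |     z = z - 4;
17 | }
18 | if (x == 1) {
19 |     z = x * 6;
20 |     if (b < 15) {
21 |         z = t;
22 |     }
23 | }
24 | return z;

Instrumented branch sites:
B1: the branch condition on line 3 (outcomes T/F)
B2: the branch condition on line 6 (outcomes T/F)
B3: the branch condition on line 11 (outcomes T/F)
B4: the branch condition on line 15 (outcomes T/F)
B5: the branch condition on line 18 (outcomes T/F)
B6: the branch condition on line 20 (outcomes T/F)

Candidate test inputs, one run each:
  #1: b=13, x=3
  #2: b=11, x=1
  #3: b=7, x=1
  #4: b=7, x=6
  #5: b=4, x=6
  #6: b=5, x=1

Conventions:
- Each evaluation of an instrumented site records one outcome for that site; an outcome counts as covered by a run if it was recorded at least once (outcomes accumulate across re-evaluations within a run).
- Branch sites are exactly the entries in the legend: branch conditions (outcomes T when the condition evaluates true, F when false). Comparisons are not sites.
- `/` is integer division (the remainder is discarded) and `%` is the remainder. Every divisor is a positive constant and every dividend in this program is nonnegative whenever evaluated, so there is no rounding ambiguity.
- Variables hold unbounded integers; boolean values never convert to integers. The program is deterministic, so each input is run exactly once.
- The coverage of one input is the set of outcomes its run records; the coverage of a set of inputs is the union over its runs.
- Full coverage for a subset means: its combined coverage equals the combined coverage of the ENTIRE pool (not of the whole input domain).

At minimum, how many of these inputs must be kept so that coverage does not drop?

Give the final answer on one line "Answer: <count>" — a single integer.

#1 (b=13, x=3) -> B1->F, B2->T, B4->F, B5->F; covered: B1=F, B2=T, B4=F, B5=F
#2 (b=11, x=1) -> B1->F, B2->T, B4->T, B5->T, B6->T; covered: B1=F, B2=T, B4=T, B5=T, B6=T
#3 (b=7, x=1) -> B1->F, B2->T, B4->T, B5->T, B6->T; covered: B1=F, B2=T, B4=T, B5=T, B6=T
#4 (b=7, x=6) -> B1->F, B2->T, B4->F, B5->F; covered: B1=F, B2=T, B4=F, B5=F
#5 (b=4, x=6) -> B1->T, B2->F, B3->F, B4->F, B5->F; covered: B1=T, B2=F, B3=F, B4=F, B5=F
#6 (b=5, x=1) -> B1->F, B2->T, B4->T, B5->T, B6->T; covered: B1=F, B2=T, B4=T, B5=T, B6=T
together the pool reaches 10 outcomes: B1=T, B1=F, B2=T, B2=F, B3=F, B4=T, B4=F, B5=T, B5=F, B6=T
no size-1 subset reaches all 10 outcomes (best union: 5/10)
at size 2, {2, 5} reaches all 10 outcomes; every lexicographically earlier size-2 subset fails

Answer: 2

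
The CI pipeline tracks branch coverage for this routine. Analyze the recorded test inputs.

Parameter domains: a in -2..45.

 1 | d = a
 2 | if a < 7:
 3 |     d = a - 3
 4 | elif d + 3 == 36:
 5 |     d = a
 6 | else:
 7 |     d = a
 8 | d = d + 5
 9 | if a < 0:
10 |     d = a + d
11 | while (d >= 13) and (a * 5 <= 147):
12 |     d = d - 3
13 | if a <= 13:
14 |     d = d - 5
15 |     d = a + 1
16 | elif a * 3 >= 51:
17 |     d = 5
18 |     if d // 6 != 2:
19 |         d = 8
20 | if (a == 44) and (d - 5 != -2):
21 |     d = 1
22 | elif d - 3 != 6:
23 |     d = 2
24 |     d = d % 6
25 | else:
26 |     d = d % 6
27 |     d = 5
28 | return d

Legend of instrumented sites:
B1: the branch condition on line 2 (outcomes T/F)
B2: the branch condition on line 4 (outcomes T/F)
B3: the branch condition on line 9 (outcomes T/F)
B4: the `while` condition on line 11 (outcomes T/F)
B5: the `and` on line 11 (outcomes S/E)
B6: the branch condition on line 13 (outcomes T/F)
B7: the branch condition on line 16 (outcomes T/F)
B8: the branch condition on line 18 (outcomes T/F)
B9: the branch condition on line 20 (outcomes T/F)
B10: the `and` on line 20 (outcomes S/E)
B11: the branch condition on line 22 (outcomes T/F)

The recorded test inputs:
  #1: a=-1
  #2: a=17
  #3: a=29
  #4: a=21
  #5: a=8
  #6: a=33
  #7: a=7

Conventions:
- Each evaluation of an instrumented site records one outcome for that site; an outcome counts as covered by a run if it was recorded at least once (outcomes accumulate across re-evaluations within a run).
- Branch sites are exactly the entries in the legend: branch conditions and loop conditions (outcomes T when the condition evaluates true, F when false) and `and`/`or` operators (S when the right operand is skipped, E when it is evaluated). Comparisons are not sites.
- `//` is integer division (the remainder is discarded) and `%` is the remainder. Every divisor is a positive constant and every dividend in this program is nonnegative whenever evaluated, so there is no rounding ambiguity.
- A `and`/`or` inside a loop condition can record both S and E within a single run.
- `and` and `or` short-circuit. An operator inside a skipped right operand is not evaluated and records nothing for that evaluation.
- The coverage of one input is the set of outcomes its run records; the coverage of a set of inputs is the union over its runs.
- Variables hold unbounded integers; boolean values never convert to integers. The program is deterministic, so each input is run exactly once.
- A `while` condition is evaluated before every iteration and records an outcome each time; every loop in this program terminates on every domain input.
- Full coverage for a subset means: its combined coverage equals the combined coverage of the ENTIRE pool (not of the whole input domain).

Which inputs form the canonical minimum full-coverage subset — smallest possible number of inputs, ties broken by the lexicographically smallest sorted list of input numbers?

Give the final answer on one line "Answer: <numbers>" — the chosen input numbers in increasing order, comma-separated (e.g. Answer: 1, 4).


run #1 (a=-1) runs B1->T, B3->T, B5->S, B4->F, B6->T, B10->S, B9->F, B11->T; records B1=T, B3=T, B4=F, B5=S, B6=T, B9=F, B10=S, B11=T
run #2 (a=17) runs B1->F, B2->F, B3->F, B5->E, B4->T, B5->E, B4->T, B5->E, B4->T, B5->E, B4->T, B5->S, B4->F, B6->F, ...; records B1=F, B2=F, B3=F, B4=T, B4=F, B5=S, B5=E, B6=F, B7=T, B8=T, B9=F, B10=S, B11=T
run #3 (a=29) runs B1->F, B2->F, B3->F, B5->E, B4->T, B5->E, B4->T, B5->E, B4->T, B5->E, B4->T, B5->E, B4->T, B5->E, ...; records B1=F, B2=F, B3=F, B4=T, B4=F, B5=S, B5=E, B6=F, B7=T, B8=T, B9=F, B10=S, B11=T
run #4 (a=21) runs B1->F, B2->F, B3->F, B5->E, B4->T, B5->E, B4->T, B5->E, B4->T, B5->E, B4->T, B5->E, B4->T, B5->S, ...; records B1=F, B2=F, B3=F, B4=T, B4=F, B5=S, B5=E, B6=F, B7=T, B8=T, B9=F, B10=S, B11=T
run #5 (a=8) runs B1->F, B2->F, B3->F, B5->E, B4->T, B5->S, B4->F, B6->T, B10->S, B9->F, B11->F; records B1=F, B2=F, B3=F, B4=T, B4=F, B5=S, B5=E, B6=T, B9=F, B10=S, B11=F
run #6 (a=33) runs B1->F, B2->T, B3->F, B5->E, B4->F, B6->F, B7->T, B8->T, B10->S, B9->F, B11->T; records B1=F, B2=T, B3=F, B4=F, B5=E, B6=F, B7=T, B8=T, B9=F, B10=S, B11=T
run #7 (a=7) runs B1->F, B2->F, B3->F, B5->S, B4->F, B6->T, B10->S, B9->F, B11->T; records B1=F, B2=F, B3=F, B4=F, B5=S, B6=T, B9=F, B10=S, B11=T
the full pool covers 18 outcomes: B1=T, B1=F, B2=T, B2=F, B3=T, B3=F, B4=T, B4=F, B5=S, B5=E, B6=T, B6=F, B7=T, B8=T, B9=F, B10=S, B11=T, B11=F
every size-1 subset falls short of the 18 outcomes (best: 13/18)
every size-2 subset falls short of the 18 outcomes (best: 16/18)
at size 3, {1, 5, 6} reaches all 18 outcomes; every lexicographically earlier size-3 subset fails
Answer: 1, 5, 6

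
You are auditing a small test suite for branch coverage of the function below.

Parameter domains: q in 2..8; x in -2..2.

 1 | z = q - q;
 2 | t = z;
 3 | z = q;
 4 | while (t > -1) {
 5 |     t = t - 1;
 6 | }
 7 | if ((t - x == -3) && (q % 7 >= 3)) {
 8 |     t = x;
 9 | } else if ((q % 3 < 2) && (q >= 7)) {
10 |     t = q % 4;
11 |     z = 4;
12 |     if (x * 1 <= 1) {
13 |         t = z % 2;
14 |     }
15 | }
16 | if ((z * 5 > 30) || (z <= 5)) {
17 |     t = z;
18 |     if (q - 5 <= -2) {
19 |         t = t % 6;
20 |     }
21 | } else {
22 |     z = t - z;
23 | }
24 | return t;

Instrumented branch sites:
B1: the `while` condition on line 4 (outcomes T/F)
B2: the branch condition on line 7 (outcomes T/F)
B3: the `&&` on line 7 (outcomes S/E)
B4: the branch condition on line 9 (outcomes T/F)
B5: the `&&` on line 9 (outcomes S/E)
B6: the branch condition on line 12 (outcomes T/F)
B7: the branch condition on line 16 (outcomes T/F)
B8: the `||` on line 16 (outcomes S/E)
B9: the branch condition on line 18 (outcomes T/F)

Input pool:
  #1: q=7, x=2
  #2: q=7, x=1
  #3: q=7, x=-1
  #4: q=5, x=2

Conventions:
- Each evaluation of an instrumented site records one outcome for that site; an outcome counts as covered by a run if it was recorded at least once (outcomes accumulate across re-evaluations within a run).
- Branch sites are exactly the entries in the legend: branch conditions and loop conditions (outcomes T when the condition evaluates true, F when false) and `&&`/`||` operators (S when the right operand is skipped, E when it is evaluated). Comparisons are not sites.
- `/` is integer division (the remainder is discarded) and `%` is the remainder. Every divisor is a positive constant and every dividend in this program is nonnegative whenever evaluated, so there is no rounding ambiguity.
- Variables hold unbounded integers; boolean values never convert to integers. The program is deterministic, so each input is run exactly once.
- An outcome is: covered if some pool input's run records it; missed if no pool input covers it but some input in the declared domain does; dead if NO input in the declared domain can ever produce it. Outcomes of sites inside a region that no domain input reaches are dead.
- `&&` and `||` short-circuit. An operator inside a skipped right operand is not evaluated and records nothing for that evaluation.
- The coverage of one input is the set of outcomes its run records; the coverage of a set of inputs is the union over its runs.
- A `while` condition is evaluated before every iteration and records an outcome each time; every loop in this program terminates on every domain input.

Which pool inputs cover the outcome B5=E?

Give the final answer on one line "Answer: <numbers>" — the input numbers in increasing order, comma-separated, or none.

input #1 (q=7, x=2): covers B5=E
input #2 (q=7, x=1): covers B5=E
input #3 (q=7, x=-1): covers B5=E
input #4 (q=5, x=2): misses B5=E

Answer: 1, 2, 3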